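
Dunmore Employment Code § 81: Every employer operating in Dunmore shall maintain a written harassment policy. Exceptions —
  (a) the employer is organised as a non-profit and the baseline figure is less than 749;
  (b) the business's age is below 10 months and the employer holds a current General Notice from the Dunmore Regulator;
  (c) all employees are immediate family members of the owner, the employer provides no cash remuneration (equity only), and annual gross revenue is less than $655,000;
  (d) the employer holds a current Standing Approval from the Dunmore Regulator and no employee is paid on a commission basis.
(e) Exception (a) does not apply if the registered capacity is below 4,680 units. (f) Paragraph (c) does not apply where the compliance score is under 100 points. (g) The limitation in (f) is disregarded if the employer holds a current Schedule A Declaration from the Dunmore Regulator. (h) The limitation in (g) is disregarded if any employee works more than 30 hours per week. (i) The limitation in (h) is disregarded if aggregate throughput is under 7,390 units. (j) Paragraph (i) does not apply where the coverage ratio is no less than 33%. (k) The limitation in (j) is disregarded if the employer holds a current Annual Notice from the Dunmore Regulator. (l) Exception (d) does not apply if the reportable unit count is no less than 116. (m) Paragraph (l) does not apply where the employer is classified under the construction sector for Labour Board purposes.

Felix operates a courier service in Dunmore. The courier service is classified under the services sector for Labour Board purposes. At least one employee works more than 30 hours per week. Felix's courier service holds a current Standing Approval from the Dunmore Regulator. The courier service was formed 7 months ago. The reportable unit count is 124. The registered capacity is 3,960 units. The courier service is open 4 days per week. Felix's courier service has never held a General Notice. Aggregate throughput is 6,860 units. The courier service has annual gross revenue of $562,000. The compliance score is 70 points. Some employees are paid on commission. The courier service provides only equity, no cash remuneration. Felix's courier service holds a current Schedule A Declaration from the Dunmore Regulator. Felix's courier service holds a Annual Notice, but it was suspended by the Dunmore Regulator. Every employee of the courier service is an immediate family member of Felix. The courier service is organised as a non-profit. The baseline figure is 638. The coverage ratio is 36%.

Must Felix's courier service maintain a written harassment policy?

Exception (a): the employer is a non-profit; the baseline figure is 638, less than the 749 limit — every condition holds. But: (e) operates against (a): the registered capacity is 3,960 units, below the 4,680 units limit. Exception (a) does not apply.
Exception (b) requires that the employer holds a current General Notice from the Dunmore Regulator; but no current General Notice is held, so (b) is unavailable.
Exception (c): every employee is an immediate family member; remuneration is equity-only; annual gross revenue is $562,000, less than the $655,000 limit — every condition holds. But applying paragraphs (f)–(k): (f) operates against (c): the compliance score is 70 points, under the 100 points limit. (g) would limit (f) — a current Schedule A Declaration is held — but (h) sets (g) aside: (h) applies — at least one employee exceeds 30 hours/week. (i) would limit (h) — aggregate throughput is 6,860 units, under the 7,390 units limit — but (j) sets (i) aside: (j) operates — the coverage ratio is 36%, meeting the 33% threshold. (k), which would lift (j), is not triggered — there is no Annual Notice in force. (c) is therefore removed.
Exception (d) does not apply: some employees are paid on commission.
Every exception is unavailable, so the rule governs.

Yes — Felix's courier service must maintain a written harassment policy.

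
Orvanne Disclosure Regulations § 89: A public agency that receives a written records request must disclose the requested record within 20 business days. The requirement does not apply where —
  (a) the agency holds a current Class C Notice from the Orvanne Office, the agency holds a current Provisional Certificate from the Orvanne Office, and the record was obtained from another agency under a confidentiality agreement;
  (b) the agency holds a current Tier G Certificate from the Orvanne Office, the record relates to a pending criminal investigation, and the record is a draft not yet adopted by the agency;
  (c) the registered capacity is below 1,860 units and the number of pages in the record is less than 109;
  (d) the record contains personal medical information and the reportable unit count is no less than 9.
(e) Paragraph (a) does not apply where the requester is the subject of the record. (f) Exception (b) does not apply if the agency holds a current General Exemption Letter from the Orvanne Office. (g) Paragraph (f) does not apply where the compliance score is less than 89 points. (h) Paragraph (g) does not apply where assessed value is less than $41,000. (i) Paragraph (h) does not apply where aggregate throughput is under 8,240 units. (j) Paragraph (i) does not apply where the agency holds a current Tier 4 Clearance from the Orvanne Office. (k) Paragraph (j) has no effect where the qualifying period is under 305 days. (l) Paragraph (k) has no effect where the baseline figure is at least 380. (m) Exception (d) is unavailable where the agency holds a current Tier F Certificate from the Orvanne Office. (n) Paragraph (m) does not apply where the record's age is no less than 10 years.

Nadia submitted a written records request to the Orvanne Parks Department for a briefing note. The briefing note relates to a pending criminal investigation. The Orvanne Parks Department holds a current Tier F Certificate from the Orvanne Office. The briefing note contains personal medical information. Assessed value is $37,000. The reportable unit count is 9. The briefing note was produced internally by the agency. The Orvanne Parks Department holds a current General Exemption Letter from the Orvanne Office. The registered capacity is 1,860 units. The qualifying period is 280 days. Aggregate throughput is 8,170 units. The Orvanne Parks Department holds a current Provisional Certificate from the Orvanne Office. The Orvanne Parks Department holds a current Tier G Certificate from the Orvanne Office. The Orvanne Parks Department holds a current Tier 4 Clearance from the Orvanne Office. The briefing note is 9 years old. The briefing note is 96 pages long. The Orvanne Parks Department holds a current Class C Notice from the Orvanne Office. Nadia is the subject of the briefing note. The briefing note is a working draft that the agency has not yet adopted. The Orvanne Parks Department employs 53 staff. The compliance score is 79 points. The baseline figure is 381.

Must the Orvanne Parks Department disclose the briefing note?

Yes — the Orvanne Parks Department must disclose the briefing note.

Exception (a) fails — the briefing note was produced internally.
Exception (b)'s conditions are all satisfied: a current Tier G Certificate is held; the briefing note relates to a pending investigation; the briefing note is an unadopted draft. But applying paragraphs (f)–(l): (f) applies — a current General Exemption Letter is held. (g) operates (the compliance score is 79 points, less than the 89 points limit), but is itself disapplied by (h): (h) is triggered — assessed value is $37,000, less than the $41,000 limit. (i) would limit (h) — aggregate throughput is 8,170 units, under the 8,240 units limit — but (j) sets (i) aside: (j) operates against (i): a current Tier 4 Clearance is held. (k) would limit (j) — the qualifying period is 280 days, under the 305 days limit — but (l) sets (k) aside: (l) operates against (k): the baseline figure is 381, meeting the 380 threshold. So (b) is unavailable.
Exception (c) fails — the registered capacity is 1,860 units, not below 1,860 units.
Exception (d)'s conditions are all satisfied: the briefing note contains personal medical information; the reportable unit count is 9, meeting the 9 threshold. But applying paragraphs (m)–(n): (m) applies — a current Tier F Certificate is held. (n), which would lift (m), is inapplicable — the record's age is 9 years, short of 10 years. So (d) is unavailable.
No exception is made out. the Orvanne Parks Department falls within the general rule.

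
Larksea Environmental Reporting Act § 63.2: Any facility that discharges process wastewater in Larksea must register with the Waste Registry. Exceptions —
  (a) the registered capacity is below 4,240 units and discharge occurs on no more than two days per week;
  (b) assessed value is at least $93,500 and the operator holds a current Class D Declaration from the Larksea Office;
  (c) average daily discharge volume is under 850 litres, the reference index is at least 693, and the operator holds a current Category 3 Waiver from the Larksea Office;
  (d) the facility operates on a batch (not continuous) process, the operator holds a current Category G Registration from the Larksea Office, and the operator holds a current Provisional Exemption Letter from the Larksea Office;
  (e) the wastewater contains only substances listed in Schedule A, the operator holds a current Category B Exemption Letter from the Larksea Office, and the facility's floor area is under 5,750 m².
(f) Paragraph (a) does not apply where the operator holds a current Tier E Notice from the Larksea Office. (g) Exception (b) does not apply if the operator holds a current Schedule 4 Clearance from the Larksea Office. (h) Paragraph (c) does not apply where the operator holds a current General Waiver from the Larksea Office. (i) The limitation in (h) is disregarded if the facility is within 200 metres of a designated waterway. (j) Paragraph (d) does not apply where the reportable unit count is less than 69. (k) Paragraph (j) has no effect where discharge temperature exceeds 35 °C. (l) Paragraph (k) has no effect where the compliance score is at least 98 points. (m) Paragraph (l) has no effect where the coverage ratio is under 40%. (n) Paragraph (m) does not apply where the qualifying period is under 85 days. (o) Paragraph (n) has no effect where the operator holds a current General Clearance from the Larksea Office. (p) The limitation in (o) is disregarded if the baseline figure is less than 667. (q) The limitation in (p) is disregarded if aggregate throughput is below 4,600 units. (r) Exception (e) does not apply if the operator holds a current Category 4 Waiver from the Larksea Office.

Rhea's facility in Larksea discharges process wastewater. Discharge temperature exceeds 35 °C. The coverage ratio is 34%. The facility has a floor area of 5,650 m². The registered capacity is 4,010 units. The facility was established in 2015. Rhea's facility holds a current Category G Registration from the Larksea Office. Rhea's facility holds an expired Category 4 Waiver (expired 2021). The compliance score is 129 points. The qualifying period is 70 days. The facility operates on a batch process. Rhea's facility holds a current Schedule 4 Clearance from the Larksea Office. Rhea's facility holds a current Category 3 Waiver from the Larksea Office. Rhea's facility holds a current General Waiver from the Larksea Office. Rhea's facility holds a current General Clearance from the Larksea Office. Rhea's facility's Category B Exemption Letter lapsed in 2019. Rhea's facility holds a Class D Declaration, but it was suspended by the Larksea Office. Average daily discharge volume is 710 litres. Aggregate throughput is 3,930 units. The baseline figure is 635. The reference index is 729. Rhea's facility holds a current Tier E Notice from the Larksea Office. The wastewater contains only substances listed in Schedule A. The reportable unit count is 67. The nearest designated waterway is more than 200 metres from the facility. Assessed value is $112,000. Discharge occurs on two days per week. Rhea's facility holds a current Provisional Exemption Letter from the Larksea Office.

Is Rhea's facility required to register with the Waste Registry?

Exception (a)'s conditions are all satisfied: the registered capacity is 4,010 units, below the 4,240 units limit; discharge occurs on no more than two days per week. However, paragraph (f) must be considered: (f) operates against (a): a current Tier E Notice is held. So (a) is unavailable.
Exception (b) does not apply: the Class D Declaration is not current.
Exception (c)'s conditions are all satisfied: average daily discharge volume is 710 litres, under the 850 litres limit; the reference index is 729, meeting the 693 threshold; a current Category 3 Waiver is held. But applying paragraphs (h)–(i): (h) operates against (c): a current General Waiver is held. (i), which would lift (h), does not operate here — the facility is more than 200 m from any designated waterway. So (c) is unavailable.
Exception (d)'s conditions are all satisfied: the facility operates on a batch process; a current Category G Registration is held; a current Provisional Exemption Letter is held. Under paragraphs (j)–(q): (j) would limit (d) — the reportable unit count is 67, less than the 69 limit — but (k) sets (j) aside: (k) applies — discharge temperature exceeds 35 °C. (l) applies (the compliance score is 129 points, meeting the 98 points threshold), but is itself disapplied by (m): (m) operates against (l): the coverage ratio is 34%, under the 40% limit. (n) would limit (m) — the qualifying period is 70 days, under the 85 days limit — but (o) sets (n) aside: (o) operates against (n): a current General Clearance is held. (p) is engaged (the baseline figure is 635, less than the 667 limit), but is itself disapplied by (q): (q) operates against (p): aggregate throughput is 3,930 units, below the 4,600 units limit. Exception (d) stands.
Exception (e) fails — there is no Category B Exemption Letter in force.

No — exception (d) applies; Rhea's facility is not required to register with the Waste Registry.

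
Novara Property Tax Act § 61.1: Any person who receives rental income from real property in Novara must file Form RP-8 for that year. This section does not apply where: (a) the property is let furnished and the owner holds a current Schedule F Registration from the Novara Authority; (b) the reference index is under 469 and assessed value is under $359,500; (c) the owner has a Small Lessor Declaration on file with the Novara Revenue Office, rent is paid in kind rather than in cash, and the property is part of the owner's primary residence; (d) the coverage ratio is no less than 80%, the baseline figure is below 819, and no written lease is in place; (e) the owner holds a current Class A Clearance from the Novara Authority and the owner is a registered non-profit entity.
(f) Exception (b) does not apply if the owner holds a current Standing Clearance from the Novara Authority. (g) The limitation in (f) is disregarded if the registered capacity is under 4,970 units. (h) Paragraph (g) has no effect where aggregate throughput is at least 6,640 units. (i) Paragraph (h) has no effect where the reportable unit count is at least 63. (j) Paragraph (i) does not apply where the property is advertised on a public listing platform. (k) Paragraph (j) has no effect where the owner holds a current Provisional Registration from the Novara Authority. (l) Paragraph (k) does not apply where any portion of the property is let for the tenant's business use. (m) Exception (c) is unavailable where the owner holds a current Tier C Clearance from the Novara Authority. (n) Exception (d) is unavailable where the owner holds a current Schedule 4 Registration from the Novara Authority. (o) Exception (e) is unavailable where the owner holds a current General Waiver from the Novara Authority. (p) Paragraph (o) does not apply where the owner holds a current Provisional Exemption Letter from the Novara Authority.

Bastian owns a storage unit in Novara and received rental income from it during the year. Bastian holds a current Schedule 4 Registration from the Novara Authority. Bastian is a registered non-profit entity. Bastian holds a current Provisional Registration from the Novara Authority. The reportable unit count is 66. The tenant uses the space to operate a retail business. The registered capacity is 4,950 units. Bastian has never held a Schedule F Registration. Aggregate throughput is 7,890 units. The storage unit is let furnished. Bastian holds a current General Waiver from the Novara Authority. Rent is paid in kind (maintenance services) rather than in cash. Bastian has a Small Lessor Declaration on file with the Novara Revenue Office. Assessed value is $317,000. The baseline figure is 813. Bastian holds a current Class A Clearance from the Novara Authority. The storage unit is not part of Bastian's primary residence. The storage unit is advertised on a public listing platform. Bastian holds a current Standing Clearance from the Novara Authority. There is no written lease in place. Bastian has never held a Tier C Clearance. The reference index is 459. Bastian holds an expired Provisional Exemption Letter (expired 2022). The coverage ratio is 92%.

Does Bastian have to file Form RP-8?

Yes — Bastian must file Form RP-8.

Exception (a) fails — there is no Schedule F Registration in force.
Exception (b)'s conditions are all satisfied: the reference index is 459, under the 469 limit; assessed value is $317,000, under the $359,500 limit. But: (f) operates against (b): a current Standing Clearance is held. (g) operates (the registered capacity is 4,950 units, under the 4,970 units limit), but is itself disapplied by (h): (h) operates against (g): aggregate throughput is 7,890 units, meeting the 6,640 units threshold. (i) would limit (h) — the reportable unit count is 66, meeting the 63 threshold — but (j) sets (i) aside: (j) applies — the property is publicly advertised. (k) would limit (j) — a current Provisional Registration is held — but (l) sets (k) aside: (l) applies — the space is let for business use. (b) is therefore removed.
Exception (c) does not apply: the storage unit is not part of the primary residence.
Exception (d): the coverage ratio is 92%, meeting the 80% threshold; the baseline figure is 813, below the 819 limit; there is no written lease — every condition holds. However, paragraph (n) must be considered: (n) operates against (d): a current Schedule 4 Registration is held. So (d) is unavailable.
All of (e)'s requirements are met (a current Class A Clearance is held; Bastian is a registered non-profit). But applying paragraphs (o)–(p): (o) operates against (e): a current General Waiver is held. (p) does not operate here (there is no Provisional Exemption Letter in force), so (o) stands. Exception (e) does not apply.
No exception displaces § 61.1.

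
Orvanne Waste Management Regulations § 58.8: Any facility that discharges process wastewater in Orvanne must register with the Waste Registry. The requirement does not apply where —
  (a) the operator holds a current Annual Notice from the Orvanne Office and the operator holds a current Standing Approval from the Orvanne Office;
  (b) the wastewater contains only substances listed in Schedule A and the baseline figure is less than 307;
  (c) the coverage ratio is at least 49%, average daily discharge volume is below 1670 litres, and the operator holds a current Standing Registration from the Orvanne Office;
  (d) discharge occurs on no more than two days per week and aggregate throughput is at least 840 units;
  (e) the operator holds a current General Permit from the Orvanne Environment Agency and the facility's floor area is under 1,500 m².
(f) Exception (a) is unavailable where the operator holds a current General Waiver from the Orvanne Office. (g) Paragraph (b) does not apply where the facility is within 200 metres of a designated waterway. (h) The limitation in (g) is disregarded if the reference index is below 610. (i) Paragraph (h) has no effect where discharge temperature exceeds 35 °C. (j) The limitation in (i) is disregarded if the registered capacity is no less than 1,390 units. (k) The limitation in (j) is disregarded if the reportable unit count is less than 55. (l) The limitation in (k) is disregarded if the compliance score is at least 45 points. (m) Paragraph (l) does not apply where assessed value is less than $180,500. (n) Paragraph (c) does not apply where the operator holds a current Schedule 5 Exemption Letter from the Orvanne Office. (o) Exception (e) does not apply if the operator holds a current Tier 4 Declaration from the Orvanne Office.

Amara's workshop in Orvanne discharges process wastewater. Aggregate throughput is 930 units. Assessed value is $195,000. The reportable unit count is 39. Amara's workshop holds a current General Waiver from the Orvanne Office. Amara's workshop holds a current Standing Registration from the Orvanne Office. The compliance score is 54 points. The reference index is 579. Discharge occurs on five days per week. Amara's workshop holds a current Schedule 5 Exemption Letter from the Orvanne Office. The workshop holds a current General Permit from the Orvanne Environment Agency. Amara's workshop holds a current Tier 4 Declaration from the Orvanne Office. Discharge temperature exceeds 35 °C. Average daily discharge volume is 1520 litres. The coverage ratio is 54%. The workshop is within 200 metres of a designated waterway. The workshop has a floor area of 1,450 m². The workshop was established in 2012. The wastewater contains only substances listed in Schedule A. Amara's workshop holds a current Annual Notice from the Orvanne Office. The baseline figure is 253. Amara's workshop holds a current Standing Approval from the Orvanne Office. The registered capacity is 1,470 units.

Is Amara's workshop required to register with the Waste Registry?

No — exception (b) applies; Amara's workshop is not required to register with the Waste Registry.

Exception (a)'s conditions are all satisfied: a current Annual Notice is held; a current Standing Approval is held. However, paragraph (f) must be considered: (f) is engaged — a current General Waiver is held. (a) is therefore removed.
Exception (b)'s conditions are all satisfied: the wastewater is Schedule-A-only; the baseline figure is 253, less than the 307 limit. Considering the limiting provisions: (g) is triggered (the workshop is within 200 m of a designated waterway), but is set aside by (h): (h) applies — the reference index is 579, below the 610 limit. (i) applies (discharge temperature exceeds 35 °C), but yields to (j): (j) operates — the registered capacity is 1,470 units, meeting the 1,390 units threshold. (k) would limit (j) — the reportable unit count is 39, less than the 55 limit — but (l) sets (k) aside: (l) is engaged — the compliance score is 54 points, meeting the 45 points threshold. (m) does not operate here (assessed value is $195,000, not less than $180,500), so (l) stands. So (b) applies.
Exception (c) is satisfied on its face — the coverage ratio is 54%, meeting the 49% threshold; average daily discharge volume is 1520 litres, below the 1670 litres limit; a current Standing Registration is held. However, paragraph (n) must be considered: (n) applies — a current Schedule 5 Exemption Letter is held. So (c) is unavailable.
Exception (d) does not apply: discharge occurs on five days per week.
Exception (e)'s conditions are all satisfied: a current General Permit is held; the facility's floor area is 1,450 m², under the 1,500 m² limit. But: (o) operates against (e): a current Tier 4 Declaration is held. (e) is therefore removed.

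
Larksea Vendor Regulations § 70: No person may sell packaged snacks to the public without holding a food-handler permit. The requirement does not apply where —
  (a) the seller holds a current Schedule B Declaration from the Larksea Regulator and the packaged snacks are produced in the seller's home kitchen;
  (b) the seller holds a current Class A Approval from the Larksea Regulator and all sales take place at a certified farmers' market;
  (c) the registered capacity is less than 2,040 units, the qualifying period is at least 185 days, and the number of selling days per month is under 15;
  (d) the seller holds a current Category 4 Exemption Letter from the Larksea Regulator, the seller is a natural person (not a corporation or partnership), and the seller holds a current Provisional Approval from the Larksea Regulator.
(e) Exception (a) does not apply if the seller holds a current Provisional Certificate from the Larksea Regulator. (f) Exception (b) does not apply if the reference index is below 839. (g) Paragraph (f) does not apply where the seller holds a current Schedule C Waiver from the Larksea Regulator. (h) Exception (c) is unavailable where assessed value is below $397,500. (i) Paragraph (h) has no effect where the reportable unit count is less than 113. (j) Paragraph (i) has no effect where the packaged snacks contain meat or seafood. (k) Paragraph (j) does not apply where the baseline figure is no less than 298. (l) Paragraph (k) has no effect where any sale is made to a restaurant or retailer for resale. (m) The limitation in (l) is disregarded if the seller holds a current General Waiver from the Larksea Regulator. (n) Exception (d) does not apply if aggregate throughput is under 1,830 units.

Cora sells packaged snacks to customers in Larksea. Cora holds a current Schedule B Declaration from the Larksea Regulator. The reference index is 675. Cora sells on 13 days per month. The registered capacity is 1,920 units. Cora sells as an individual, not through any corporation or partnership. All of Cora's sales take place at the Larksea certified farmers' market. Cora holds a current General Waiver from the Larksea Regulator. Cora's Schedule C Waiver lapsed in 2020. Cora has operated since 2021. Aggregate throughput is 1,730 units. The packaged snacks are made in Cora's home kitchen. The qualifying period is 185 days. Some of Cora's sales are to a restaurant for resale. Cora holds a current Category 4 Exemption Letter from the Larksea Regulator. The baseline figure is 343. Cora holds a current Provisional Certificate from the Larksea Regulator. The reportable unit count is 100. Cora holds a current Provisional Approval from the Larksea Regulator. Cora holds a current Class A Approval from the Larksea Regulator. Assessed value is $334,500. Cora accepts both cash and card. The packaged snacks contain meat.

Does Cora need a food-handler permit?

Exception (a) is satisfied on its face — a current Schedule B Declaration is held; the packaged snacks are home-kitchen produced. But: (e) applies — a current Provisional Certificate is held. So (a) is unavailable.
Exception (b)'s conditions are all satisfied: a current Class A Approval is held; all sales are at a certified farmers' market. However, paragraphs (f)–(g) must be considered: (f) operates against (b): the reference index is 675, below the 839 limit. (g), which would lift (f), is inapplicable — the Schedule C Waiver is not current. (b) is therefore removed.
All of (c)'s requirements are met (the registered capacity is 1,920 units, less than the 2,040 units limit; the qualifying period is 185 days, meeting the 185 days threshold; the number of selling days per month is 13, under the 15 limit). Applying paragraphs (h)–(m): (h) applies (assessed value is $334,500, below the $397,500 limit), but is set aside by (i): (i) is triggered — the reportable unit count is 100, less than the 113 limit. (j) operates (the packaged snacks contain meat), but is overridden by (k): (k) operates against (j): the baseline figure is 343, meeting the 298 threshold. (l) applies (some sales are to a restaurant for resale), but is overridden by (m): (m) operates against (l): a current General Waiver is held. (c) remains available.
Exception (d): a current Category 4 Exemption Letter is held; the seller is a natural person; a current Provisional Approval is held — every condition holds. However, paragraph (n) must be considered: (n) applies — aggregate throughput is 1,730 units, under the 1,830 units limit. So (d) is unavailable.

No — exception (c) applies; Cora is not required to hold a food-handler permit.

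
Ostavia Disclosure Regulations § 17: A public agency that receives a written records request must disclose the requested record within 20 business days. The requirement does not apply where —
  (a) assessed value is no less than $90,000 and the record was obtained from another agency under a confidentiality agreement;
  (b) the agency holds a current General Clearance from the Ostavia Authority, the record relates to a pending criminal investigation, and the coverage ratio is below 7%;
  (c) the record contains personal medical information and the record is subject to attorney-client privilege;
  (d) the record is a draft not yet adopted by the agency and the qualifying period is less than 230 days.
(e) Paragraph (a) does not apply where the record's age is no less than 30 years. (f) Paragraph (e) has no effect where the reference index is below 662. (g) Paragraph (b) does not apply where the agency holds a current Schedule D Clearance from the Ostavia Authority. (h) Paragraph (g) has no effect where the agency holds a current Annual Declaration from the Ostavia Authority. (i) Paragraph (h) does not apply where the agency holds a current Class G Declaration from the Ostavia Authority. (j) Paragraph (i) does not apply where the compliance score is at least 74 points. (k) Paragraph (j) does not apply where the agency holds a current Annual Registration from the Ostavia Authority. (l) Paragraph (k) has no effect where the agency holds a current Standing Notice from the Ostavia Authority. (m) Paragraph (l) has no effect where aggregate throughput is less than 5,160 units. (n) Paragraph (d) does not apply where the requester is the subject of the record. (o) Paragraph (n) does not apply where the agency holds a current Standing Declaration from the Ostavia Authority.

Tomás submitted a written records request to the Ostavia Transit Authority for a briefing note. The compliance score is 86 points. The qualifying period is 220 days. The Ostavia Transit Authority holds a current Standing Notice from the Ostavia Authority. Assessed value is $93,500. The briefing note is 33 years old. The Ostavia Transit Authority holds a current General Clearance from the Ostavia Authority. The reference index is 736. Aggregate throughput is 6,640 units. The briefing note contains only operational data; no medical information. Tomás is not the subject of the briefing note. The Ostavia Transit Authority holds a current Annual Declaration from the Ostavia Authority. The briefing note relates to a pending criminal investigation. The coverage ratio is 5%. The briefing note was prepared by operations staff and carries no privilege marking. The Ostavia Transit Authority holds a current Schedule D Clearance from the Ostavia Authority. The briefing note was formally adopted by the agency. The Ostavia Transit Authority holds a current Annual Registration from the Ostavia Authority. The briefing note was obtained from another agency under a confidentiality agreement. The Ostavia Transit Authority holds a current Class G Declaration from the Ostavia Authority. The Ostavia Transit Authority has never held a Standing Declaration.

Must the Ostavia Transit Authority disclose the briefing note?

Exception (a) is satisfied on its face — assessed value is $93,500, meeting the $90,000 threshold; the briefing note was obtained under a confidentiality agreement. But: (e) operates against (a): the record's age is 33 years, meeting the 30 years threshold. (f), which would lift (e), is not triggered — the reference index is 736, not below 662. So (a) is unavailable.
Exception (b) is satisfied on its face — a current General Clearance is held; the briefing note relates to a pending investigation; the coverage ratio is 5%, below the 7% limit. Considering the limiting provisions: (g) applies (a current Schedule D Clearance is held), but yields to (h): (h) operates against (g): a current Annual Declaration is held. (i) would limit (h) — a current Class G Declaration is held — but (j) sets (i) aside: (j) operates against (i): the compliance score is 86 points, meeting the 74 points threshold. (k) would limit (j) — a current Annual Registration is held — but (l) sets (k) aside: (l) operates against (k): a current Standing Notice is held. (m), which would lift (l), is inapplicable — aggregate throughput is 6,640 units, not less than 5,160 units. Exception (b) stands.
Exception (c) does not apply: the briefing note contains only operational data.
Exception (d) does not apply: the briefing note has been formally adopted.

No — exception (b) applies; the Ostavia Transit Authority is not required to disclose the briefing note.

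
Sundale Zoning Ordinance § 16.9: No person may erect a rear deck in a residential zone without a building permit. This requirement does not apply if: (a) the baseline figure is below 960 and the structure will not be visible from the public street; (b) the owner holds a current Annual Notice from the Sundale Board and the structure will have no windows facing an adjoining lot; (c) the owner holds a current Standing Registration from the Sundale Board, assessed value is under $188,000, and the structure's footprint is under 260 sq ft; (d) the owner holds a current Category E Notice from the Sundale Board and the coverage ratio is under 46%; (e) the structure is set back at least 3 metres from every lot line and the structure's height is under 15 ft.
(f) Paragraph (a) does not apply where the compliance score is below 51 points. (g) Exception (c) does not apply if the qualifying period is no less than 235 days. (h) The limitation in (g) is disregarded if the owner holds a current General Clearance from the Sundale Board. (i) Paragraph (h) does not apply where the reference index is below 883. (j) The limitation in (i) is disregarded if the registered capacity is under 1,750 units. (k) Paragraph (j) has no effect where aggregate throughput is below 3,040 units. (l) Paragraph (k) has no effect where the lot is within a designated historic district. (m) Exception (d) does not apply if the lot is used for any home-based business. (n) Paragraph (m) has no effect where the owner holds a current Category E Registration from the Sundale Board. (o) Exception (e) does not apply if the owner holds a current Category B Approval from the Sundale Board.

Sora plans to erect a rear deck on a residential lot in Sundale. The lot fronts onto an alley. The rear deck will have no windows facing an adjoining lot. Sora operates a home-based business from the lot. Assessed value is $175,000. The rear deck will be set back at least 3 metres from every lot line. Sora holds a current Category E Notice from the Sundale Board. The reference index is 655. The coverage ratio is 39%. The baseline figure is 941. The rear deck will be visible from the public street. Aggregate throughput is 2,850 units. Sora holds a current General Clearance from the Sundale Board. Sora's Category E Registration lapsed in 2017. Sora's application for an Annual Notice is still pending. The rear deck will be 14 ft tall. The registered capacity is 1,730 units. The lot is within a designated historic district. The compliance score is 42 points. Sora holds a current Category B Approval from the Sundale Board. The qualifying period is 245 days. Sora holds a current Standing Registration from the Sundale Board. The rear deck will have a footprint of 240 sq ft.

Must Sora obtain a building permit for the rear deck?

No — exception (c) applies; Sora does not need a building permit.

Exception (a) does not apply: the structure will be visible from the street.
Exception (b) fails — no current Annual Notice is held.
Exception (c): a current Standing Registration is held; assessed value is $175,000, under the $188,000 limit; the structure's footprint is 240 sq ft, under the 260 sq ft limit — every condition holds. Under paragraphs (g)–(l): (g) would limit (c) — the qualifying period is 245 days, meeting the 235 days threshold — but (h) sets (g) aside: (h) operates against (g): a current General Clearance is held. (i) is engaged (the reference index is 655, below the 883 limit), but yields to (j): (j) operates against (i): the registered capacity is 1,730 units, under the 1,750 units limit. (k) is engaged (aggregate throughput is 2,850 units, below the 3,040 units limit), but is set aside by (l): (l) operates against (k): the lot is in a historic district. Exception (c) stands.
Exception (d) is satisfied on its face — a current Category E Notice is held; the coverage ratio is 39%, under the 46% limit. But: (m) operates against (d): a home-based business operates on the lot. (n) does not operate here (no current Category E Registration is held), so (m) stands. So (d) is unavailable.
All of (e)'s requirements are met (the setback is at least 3 m on every side; the structure's height is 14 ft, under the 15 ft limit). However, paragraph (o) must be considered: (o) operates against (e): a current Category B Approval is held. So (e) is unavailable.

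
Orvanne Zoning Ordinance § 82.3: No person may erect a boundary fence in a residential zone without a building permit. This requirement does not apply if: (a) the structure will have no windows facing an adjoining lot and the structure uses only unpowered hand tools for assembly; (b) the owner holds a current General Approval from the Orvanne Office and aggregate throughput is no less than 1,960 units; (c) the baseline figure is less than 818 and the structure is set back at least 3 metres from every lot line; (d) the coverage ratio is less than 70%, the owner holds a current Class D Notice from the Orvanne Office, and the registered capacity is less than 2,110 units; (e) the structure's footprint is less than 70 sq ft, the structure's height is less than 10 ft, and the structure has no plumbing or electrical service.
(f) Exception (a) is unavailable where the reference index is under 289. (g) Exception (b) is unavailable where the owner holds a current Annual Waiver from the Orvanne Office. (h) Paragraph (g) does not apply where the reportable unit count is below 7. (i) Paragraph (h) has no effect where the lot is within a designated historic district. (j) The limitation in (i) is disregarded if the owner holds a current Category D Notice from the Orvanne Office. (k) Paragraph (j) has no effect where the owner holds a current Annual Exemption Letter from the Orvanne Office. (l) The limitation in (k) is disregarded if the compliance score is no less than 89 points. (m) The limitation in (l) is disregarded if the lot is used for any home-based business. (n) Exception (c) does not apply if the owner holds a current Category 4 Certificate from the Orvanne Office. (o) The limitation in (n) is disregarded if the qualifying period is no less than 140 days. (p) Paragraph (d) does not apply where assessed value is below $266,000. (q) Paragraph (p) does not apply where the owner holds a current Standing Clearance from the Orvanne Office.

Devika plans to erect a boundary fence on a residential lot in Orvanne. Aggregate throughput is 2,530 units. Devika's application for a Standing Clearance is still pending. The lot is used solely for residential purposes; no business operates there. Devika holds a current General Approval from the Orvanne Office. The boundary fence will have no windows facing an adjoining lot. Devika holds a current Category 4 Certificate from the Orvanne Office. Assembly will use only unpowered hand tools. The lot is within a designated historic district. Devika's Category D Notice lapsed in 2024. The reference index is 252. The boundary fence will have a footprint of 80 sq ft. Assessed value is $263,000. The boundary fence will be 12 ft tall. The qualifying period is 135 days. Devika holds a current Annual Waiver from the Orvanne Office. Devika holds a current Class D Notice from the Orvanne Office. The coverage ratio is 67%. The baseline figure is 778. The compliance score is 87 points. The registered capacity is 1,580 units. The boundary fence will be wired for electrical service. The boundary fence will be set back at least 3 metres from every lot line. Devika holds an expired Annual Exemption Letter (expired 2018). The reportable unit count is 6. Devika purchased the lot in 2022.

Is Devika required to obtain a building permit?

Exception (a)'s conditions are all satisfied: no windows face an adjoining lot; assembly uses only hand tools. However, paragraph (f) must be considered: (f) operates against (a): the reference index is 252, under the 289 limit. (a) is therefore removed.
Exception (b) is satisfied on its face — a current General Approval is held; aggregate throughput is 2,530 units, meeting the 1,960 units threshold. But: (g) operates against (b): a current Annual Waiver is held. (h) would limit (g) — the reportable unit count is 6, below the 7 limit — but (i) sets (h) aside: (i) is triggered — the lot is in a historic district. (j), which would lift (i), is not engaged — there is no Category D Notice in force. So (b) is unavailable.
All of (c)'s requirements are met (the baseline figure is 778, less than the 818 limit; the setback is at least 3 m on every side). Turning to paragraphs (n)–(o): (n) operates against (c): a current Category 4 Certificate is held. (o), which would lift (n), does not operate here — the qualifying period is 135 days, short of 140 days. (c) is therefore removed.
Exception (d) is satisfied on its face — the coverage ratio is 67%, less than the 70% limit; a current Class D Notice is held; the registered capacity is 1,580 units, less than the 2,110 units limit. Turning to paragraphs (p)–(q): (p) operates — assessed value is $263,000, below the $266,000 limit. (q) is not engaged (there is no Standing Clearance in force), so (p) stands. Exception (d) does not apply.
Exception (e) fails — the structure's footprint is 80 sq ft, not less than 70 sq ft.
No exception displaces § 82.3.

Yes — Devika must obtain a building permit.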